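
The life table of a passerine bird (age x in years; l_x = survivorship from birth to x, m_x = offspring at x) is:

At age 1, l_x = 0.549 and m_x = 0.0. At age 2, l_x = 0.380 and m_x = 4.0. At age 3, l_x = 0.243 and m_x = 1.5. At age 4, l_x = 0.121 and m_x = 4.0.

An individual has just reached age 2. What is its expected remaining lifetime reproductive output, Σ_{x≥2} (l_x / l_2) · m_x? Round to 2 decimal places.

l_2 = 0.380. Conditional survival from age 2 to x is l_x / l_2.
  x=2: (0.380/0.380) × 4.0 = 4.0000
  x=3: (0.243/0.380) × 1.5 = 0.9592
  x=4: (0.121/0.380) × 4.0 = 1.2737
Sum = 4.0000 + 0.9592 + 1.2737 = 6.2329

6.23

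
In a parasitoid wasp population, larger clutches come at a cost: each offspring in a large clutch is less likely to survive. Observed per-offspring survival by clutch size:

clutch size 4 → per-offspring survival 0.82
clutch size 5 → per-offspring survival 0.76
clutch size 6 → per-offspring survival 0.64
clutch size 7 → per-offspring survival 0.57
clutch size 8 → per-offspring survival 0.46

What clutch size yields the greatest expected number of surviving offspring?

7

Expected surviving offspring = c × s(c):
  c=4: 4 × 0.82 = 3.280
  c=5: 5 × 0.76 = 3.800
  c=6: 6 × 0.64 = 3.840
  c=7: 7 × 0.57 = 3.990
  c=8: 8 × 0.46 = 3.680
Maximum at c = 7 (3.990 surviving offspring).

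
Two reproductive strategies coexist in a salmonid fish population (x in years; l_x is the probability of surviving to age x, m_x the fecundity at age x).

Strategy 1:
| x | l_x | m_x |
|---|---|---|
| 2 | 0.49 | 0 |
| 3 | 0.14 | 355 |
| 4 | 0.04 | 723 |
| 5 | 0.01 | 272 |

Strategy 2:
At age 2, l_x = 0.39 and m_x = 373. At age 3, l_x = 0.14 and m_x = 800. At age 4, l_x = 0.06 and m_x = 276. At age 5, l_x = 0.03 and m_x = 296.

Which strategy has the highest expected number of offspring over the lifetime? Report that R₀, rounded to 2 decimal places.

Strategy 1: R₀ = 0.49×0 + 0.14×355 + 0.04×723 + 0.01×272 = 81.3400
Strategy 2: R₀ = 0.39×373 + 0.14×800 + 0.06×276 + 0.03×296 = 282.9100
Highest R₀: strategy 2 with 282.9100.

282.91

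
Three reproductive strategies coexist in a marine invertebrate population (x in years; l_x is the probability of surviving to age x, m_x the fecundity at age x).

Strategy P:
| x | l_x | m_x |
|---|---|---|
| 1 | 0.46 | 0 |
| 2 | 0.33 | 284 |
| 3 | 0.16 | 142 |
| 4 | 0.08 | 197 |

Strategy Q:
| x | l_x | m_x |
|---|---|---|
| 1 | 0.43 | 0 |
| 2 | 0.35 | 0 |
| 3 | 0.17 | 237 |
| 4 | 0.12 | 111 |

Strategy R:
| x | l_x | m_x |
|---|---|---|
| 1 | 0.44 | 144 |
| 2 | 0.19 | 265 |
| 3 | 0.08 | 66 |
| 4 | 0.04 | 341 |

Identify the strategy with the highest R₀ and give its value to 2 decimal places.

132.63

Strategy P: R₀ = 0.46×0 + 0.33×284 + 0.16×142 + 0.08×197 = 132.2000
Strategy Q: R₀ = 0.43×0 + 0.35×0 + 0.17×237 + 0.12×111 = 53.6100
Strategy R: R₀ = 0.44×144 + 0.19×265 + 0.08×66 + 0.04×341 = 132.6300
Highest R₀: strategy R with 132.6300.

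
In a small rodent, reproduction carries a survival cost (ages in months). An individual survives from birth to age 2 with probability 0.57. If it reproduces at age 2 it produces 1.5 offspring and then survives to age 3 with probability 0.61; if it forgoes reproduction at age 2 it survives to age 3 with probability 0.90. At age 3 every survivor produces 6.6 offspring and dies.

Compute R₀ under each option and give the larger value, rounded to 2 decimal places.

breed at age 2: R₀ = 0.57 × (1.5 + 0.61 × 6.6) = 0.57 × 5.5260 = 3.1498
delay to age 3: R₀ = 0.57 × (0.90 × 6.6) = 0.57 × 5.9400 = 3.3858
Higher: delay to age 3 (3.3858).

3.39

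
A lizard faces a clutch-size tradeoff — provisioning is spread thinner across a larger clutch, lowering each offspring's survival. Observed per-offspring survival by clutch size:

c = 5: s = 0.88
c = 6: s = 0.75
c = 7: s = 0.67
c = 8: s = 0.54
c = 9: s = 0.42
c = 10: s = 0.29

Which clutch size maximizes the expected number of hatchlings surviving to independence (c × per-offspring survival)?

Expected hatchlings surviving to independence = c × s(c):
  c=5: 5 × 0.88 = 4.400
  c=6: 6 × 0.75 = 4.500
  c=7: 7 × 0.67 = 4.690
  c=8: 8 × 0.54 = 4.320
  c=9: 9 × 0.42 = 3.780
  c=10: 10 × 0.29 = 2.900
Maximum at c = 7 (4.690 hatchlings surviving to independence).

7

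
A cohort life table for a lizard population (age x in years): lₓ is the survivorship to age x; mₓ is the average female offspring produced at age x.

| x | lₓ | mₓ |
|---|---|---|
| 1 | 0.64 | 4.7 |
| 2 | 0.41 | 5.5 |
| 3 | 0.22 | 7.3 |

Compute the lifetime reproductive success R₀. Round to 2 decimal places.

R₀ = Σ lₓ mₓ:
  age 1: 0.64 × 4.7 = 3.0080
  age 2: 0.41 × 5.5 = 2.2550
  age 3: 0.22 × 7.3 = 1.6060
R₀ = 3.0080 + 2.2550 + 1.6060 = 6.8690

6.87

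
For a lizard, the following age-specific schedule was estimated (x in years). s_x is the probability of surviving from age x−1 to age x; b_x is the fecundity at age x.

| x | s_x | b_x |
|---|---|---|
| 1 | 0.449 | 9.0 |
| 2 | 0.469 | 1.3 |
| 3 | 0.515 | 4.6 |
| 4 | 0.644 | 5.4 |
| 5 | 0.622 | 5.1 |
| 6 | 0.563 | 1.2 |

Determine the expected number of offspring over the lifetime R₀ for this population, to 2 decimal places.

5.44

Survivorship from birth: l_x = s_1·s_2·…·s_x.
  l_1 = 0.44900
  l_2 = 0.21058
  l_3 = 0.10845
  l_4 = 0.06984
  l_5 = 0.04344
  l_6 = 0.02446
R₀ = Σ l_x b_x:
  age 1: 0.44900 × 9.0 = 4.0410
  age 2: 0.21058 × 1.3 = 0.2738
  age 3: 0.10845 × 4.6 = 0.4989
  age 4: 0.06984 × 5.4 = 0.3771
  age 5: 0.04344 × 5.1 = 0.2215
  age 6: 0.02446 × 1.2 = 0.0294
R₀ = 4.0410 + 0.2738 + 0.4989 + 0.3771 + 0.2215 + 0.0294 = 5.4417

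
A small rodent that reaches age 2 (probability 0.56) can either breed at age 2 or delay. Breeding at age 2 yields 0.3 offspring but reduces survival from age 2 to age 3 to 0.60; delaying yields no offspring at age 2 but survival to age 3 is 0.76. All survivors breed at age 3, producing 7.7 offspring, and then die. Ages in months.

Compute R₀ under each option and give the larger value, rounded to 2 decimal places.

breed at age 2: R₀ = 0.56 × (0.3 + 0.60 × 7.7) = 0.56 × 4.9200 = 2.7552
delay to age 3: R₀ = 0.56 × (0.76 × 7.7) = 0.56 × 5.8520 = 3.2771
Higher: delay to age 3 (3.2771).

3.28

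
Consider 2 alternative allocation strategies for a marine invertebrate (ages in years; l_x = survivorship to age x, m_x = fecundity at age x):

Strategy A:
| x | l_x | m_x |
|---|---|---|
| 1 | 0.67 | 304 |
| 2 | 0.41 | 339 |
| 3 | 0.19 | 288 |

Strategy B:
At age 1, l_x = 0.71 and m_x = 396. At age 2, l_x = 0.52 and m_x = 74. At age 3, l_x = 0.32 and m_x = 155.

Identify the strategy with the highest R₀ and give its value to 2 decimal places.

Strategy A: R₀ = 0.67×304 + 0.41×339 + 0.19×288 = 397.3900
Strategy B: R₀ = 0.71×396 + 0.52×74 + 0.32×155 = 369.2400
Highest R₀: strategy A with 397.3900.

397.39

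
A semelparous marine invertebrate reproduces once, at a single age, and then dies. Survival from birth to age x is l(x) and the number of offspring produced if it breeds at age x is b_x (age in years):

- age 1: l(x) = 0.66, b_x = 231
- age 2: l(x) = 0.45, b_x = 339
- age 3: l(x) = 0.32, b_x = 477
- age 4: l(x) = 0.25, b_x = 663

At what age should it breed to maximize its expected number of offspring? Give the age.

4

Expected offspring if breeding at age x = l(x) × b_x:
  age 1: 0.66 × 231 = 152.460
  age 2: 0.45 × 339 = 152.550
  age 3: 0.32 × 477 = 152.640
  age 4: 0.25 × 663 = 165.750
Maximum at age 4 (165.750).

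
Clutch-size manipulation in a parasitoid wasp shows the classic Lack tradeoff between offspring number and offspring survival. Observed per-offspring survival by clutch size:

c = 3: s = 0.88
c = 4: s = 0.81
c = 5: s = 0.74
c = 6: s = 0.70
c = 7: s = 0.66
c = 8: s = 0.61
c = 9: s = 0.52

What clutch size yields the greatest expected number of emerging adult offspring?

8

Expected emerging adult offspring = c × s(c):
  c=3: 3 × 0.88 = 2.640
  c=4: 4 × 0.81 = 3.240
  c=5: 5 × 0.74 = 3.700
  c=6: 6 × 0.70 = 4.200
  c=7: 7 × 0.66 = 4.620
  c=8: 8 × 0.61 = 4.880
  c=9: 9 × 0.52 = 4.680
Maximum at c = 8 (4.880 emerging adult offspring).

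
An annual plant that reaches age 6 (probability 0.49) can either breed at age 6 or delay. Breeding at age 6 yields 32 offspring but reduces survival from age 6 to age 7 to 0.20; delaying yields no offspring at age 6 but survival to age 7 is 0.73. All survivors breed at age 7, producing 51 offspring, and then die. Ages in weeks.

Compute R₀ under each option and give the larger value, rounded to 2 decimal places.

20.68

breed at age 6: R₀ = 0.49 × (32 + 0.20 × 51) = 0.49 × 42.2000 = 20.6780
delay to age 7: R₀ = 0.49 × (0.73 × 51) = 0.49 × 37.2300 = 18.2427
Higher: breed at age 6 (20.6780).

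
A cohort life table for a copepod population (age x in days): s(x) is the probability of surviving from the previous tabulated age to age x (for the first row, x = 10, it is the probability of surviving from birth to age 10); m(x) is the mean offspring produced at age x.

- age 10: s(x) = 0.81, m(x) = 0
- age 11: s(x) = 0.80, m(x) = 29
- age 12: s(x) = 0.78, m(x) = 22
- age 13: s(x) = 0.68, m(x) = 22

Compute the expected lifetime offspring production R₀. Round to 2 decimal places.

37.47

Survivorship from birth: l_x = s_10·s_11·…·s_x.
  l_10 = 0.81000
  l_11 = 0.64800
  l_12 = 0.50544
  l_13 = 0.34370
R₀ = Σ l_x m(x):
  age 10: 0.81000 × 0 = 0.0000
  age 11: 0.64800 × 29 = 18.7920
  age 12: 0.50544 × 22 = 11.1197
  age 13: 0.34370 × 22 = 7.5614
R₀ = 0.0000 + 18.7920 + 11.1197 + 7.5614 = 37.4731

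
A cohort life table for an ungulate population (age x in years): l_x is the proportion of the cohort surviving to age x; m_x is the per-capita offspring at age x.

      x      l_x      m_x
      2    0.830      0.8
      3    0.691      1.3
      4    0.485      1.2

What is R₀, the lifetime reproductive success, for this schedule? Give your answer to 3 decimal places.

R₀ = Σ l_x m_x:
  age 2: 0.830 × 0.8 = 0.6640
  age 3: 0.691 × 1.3 = 0.8983
  age 4: 0.485 × 1.2 = 0.5820
R₀ = 0.6640 + 0.8983 + 0.5820 = 2.1443

2.144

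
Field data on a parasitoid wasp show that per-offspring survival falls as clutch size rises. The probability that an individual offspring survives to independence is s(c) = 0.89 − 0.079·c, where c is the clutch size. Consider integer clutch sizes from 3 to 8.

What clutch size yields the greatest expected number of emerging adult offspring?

Expected emerging adult offspring = c × s(c):
  c=3: 3 × 0.653 = 1.959
  c=4: 4 × 0.574 = 2.296
  c=5: 5 × 0.495 = 2.475
  c=6: 6 × 0.416 = 2.496
  c=7: 7 × 0.337 = 2.359
  c=8: 8 × 0.258 = 2.064
Maximum at c = 6 (2.496 emerging adult offspring).

6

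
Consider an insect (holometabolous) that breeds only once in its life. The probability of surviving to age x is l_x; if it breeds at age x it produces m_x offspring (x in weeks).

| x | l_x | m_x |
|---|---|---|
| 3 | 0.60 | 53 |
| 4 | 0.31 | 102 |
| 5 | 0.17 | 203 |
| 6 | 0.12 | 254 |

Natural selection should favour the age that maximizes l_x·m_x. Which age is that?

5

Expected offspring if breeding at age x = l_x × m_x:
  age 3: 0.60 × 53 = 31.800
  age 4: 0.31 × 102 = 31.620
  age 5: 0.17 × 203 = 34.510
  age 6: 0.12 × 254 = 30.480
Maximum at age 5 (34.510).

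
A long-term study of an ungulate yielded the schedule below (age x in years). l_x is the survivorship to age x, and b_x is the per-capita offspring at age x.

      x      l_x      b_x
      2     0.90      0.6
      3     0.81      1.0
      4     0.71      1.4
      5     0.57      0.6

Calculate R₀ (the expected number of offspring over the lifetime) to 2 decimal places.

R₀ = Σ l_x b_x:
  age 2: 0.90 × 0.6 = 0.5400
  age 3: 0.81 × 1.0 = 0.8100
  age 4: 0.71 × 1.4 = 0.9940
  age 5: 0.57 × 0.6 = 0.3420
R₀ = 0.5400 + 0.8100 + 0.9940 + 0.3420 = 2.6860

2.69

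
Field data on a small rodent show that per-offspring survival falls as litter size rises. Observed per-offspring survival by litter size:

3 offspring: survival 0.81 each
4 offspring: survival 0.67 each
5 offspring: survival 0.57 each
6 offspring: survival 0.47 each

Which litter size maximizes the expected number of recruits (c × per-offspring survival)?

Expected recruits = c × s(c):
  c=3: 3 × 0.81 = 2.430
  c=4: 4 × 0.67 = 2.680
  c=5: 5 × 0.57 = 2.850
  c=6: 6 × 0.47 = 2.820
Maximum at c = 5 (2.850 recruits).

5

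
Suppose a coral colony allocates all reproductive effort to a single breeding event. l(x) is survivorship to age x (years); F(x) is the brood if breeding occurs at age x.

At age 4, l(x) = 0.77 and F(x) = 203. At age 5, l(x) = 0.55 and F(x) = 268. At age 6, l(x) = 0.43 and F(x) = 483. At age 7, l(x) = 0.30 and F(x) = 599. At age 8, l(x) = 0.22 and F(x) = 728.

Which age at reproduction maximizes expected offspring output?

6

Expected offspring if breeding at age x = l(x) × F(x):
  age 4: 0.77 × 203 = 156.310
  age 5: 0.55 × 268 = 147.400
  age 6: 0.43 × 483 = 207.690
  age 7: 0.30 × 599 = 179.700
  age 8: 0.22 × 728 = 160.160
Maximum at age 6 (207.690).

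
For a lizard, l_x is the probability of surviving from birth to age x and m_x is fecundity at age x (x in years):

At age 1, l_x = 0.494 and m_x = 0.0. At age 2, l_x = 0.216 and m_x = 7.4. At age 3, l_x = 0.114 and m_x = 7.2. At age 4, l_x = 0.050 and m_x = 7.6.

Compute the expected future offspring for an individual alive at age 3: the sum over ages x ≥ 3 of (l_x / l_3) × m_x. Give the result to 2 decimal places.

l_3 = 0.114. Conditional survival from age 3 to x is l_x / l_3.
  x=3: (0.114/0.114) × 7.2 = 7.2000
  x=4: (0.050/0.114) × 7.6 = 3.3333
Sum = 7.2000 + 3.3333 = 10.5333

10.53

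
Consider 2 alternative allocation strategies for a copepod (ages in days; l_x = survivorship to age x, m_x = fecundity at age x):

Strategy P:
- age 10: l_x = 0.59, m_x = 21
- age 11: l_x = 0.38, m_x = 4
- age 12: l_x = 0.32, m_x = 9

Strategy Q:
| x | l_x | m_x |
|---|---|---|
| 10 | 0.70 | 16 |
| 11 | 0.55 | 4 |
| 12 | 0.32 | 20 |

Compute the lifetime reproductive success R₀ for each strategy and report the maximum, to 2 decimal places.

Strategy P: R₀ = 0.59×21 + 0.38×4 + 0.32×9 = 16.7900
Strategy Q: R₀ = 0.70×16 + 0.55×4 + 0.32×20 = 19.8000
Highest R₀: strategy Q with 19.8000.

19.80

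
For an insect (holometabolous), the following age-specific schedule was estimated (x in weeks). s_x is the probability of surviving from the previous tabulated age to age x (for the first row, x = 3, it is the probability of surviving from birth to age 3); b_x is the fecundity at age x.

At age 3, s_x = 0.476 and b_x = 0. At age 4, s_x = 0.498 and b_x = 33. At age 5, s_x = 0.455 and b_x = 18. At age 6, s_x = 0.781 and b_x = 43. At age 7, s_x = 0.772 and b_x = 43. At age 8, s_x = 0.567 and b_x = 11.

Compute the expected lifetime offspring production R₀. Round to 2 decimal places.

16.59

Survivorship from birth: l_x = s_3·s_4·…·s_x.
  l_3 = 0.47600
  l_4 = 0.23705
  l_5 = 0.10786
  l_6 = 0.08424
  l_7 = 0.06503
  l_8 = 0.03687
R₀ = Σ l_x b_x:
  age 3: 0.47600 × 0 = 0.0000
  age 4: 0.23705 × 33 = 7.8227
  age 5: 0.10786 × 18 = 1.9415
  age 6: 0.08424 × 43 = 3.6223
  age 7: 0.06503 × 43 = 2.7963
  age 8: 0.03687 × 11 = 0.4056
R₀ = 0.0000 + 7.8227 + 1.9415 + 3.6223 + 2.7963 + 0.4056 = 16.5883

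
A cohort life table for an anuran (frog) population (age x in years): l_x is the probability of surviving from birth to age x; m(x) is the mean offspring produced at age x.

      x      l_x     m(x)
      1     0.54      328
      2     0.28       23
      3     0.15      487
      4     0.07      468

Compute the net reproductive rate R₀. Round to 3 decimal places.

R₀ = Σ l_x m(x):
  age 1: 0.54 × 328 = 177.1200
  age 2: 0.28 × 23 = 6.4400
  age 3: 0.15 × 487 = 73.0500
  age 4: 0.07 × 468 = 32.7600
R₀ = 177.1200 + 6.4400 + 73.0500 + 32.7600 = 289.3700

289.370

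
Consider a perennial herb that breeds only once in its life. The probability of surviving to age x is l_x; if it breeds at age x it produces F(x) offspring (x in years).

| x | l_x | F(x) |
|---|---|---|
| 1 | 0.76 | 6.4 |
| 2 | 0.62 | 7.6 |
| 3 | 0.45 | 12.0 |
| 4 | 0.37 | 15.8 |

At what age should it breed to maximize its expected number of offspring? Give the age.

4

Expected offspring if breeding at age x = l_x × F(x):
  age 1: 0.76 × 6.4 = 4.864
  age 2: 0.62 × 7.6 = 4.712
  age 3: 0.45 × 12.0 = 5.400
  age 4: 0.37 × 15.8 = 5.846
Maximum at age 4 (5.846).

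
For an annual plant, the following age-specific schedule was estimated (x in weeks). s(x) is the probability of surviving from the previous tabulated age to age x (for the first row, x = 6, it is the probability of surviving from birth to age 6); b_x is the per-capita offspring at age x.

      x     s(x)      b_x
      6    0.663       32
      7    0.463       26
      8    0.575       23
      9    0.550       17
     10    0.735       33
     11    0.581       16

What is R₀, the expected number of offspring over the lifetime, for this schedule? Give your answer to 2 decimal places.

Survivorship from birth: l_x = s_6·s_7·…·s_x.
  l_6 = 0.66300
  l_7 = 0.30697
  l_8 = 0.17651
  l_9 = 0.09708
  l_10 = 0.07135
  l_11 = 0.04146
R₀ = Σ l_x b_x:
  age 6: 0.66300 × 32 = 21.2160
  age 7: 0.30697 × 26 = 7.9812
  age 8: 0.17651 × 23 = 4.0597
  age 9: 0.09708 × 17 = 1.6504
  age 10: 0.07135 × 33 = 2.3545
  age 11: 0.04146 × 16 = 0.6634
R₀ = 21.2160 + 7.9812 + 4.0597 + 1.6504 + 2.3545 + 0.6634 = 37.9252

37.93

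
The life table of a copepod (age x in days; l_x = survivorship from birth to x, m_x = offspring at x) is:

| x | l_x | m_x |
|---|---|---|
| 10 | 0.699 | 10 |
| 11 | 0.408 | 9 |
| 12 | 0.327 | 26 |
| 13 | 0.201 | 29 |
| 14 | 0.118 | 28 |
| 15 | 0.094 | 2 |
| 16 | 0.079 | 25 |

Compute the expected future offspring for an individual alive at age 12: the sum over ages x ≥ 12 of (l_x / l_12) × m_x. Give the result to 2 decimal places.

60.54

l_12 = 0.327. Conditional survival from age 12 to x is l_x / l_12.
  x=12: (0.327/0.327) × 26 = 26.0000
  x=13: (0.201/0.327) × 29 = 17.8257
  x=14: (0.118/0.327) × 28 = 10.1040
  x=15: (0.094/0.327) × 2 = 0.5749
  x=16: (0.079/0.327) × 25 = 6.0398
Sum = 26.0000 + 17.8257 + 10.1040 + 0.5749 + 6.0398 = 60.5443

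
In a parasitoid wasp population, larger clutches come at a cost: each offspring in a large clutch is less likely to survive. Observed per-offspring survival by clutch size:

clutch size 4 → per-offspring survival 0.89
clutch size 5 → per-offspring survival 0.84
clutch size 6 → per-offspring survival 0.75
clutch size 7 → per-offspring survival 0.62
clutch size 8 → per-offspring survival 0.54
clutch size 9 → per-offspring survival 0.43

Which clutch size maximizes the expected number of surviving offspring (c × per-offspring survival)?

Expected surviving offspring = c × s(c):
  c=4: 4 × 0.89 = 3.560
  c=5: 5 × 0.84 = 4.200
  c=6: 6 × 0.75 = 4.500
  c=7: 7 × 0.62 = 4.340
  c=8: 8 × 0.54 = 4.320
  c=9: 9 × 0.43 = 3.870
Maximum at c = 6 (4.500 surviving offspring).

6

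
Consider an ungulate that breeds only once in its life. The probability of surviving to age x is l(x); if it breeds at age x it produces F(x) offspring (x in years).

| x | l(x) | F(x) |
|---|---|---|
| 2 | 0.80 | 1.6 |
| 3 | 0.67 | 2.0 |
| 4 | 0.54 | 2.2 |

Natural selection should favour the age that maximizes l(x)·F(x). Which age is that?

3

Expected offspring if breeding at age x = l(x) × F(x):
  age 2: 0.80 × 1.6 = 1.280
  age 3: 0.67 × 2.0 = 1.340
  age 4: 0.54 × 2.2 = 1.188
Maximum at age 3 (1.340).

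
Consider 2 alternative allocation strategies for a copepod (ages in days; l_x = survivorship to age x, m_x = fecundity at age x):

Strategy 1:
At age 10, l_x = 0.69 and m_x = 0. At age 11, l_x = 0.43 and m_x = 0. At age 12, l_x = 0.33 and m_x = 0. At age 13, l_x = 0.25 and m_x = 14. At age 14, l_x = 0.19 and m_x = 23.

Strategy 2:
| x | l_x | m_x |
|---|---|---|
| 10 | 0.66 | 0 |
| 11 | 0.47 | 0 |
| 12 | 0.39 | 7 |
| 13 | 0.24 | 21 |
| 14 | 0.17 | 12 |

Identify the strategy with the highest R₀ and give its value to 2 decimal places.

Strategy 1: R₀ = 0.69×0 + 0.43×0 + 0.33×0 + 0.25×14 + 0.19×23 = 7.8700
Strategy 2: R₀ = 0.66×0 + 0.47×0 + 0.39×7 + 0.24×21 + 0.17×12 = 9.8100
Highest R₀: strategy 2 with 9.8100.

9.81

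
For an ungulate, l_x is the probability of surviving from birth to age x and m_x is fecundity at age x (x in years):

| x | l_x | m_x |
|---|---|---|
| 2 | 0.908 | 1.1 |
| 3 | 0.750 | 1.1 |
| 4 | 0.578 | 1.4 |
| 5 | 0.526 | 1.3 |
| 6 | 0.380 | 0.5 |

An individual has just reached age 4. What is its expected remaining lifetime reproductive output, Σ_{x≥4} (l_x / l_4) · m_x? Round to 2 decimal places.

l_4 = 0.578. Conditional survival from age 4 to x is l_x / l_4.
  x=4: (0.578/0.578) × 1.4 = 1.4000
  x=5: (0.526/0.578) × 1.3 = 1.1830
  x=6: (0.380/0.578) × 0.5 = 0.3287
Sum = 1.4000 + 1.1830 + 0.3287 = 2.9118

2.91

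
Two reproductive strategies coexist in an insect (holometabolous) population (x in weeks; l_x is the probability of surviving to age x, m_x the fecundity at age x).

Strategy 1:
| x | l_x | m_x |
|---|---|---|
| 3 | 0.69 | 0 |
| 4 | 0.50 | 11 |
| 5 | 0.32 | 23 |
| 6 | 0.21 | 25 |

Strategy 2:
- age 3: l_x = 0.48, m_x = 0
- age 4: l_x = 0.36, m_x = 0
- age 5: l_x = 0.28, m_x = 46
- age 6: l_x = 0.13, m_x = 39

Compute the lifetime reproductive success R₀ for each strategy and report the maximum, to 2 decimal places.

Strategy 1: R₀ = 0.69×0 + 0.50×11 + 0.32×23 + 0.21×25 = 18.1100
Strategy 2: R₀ = 0.48×0 + 0.36×0 + 0.28×46 + 0.13×39 = 17.9500
Highest R₀: strategy 1 with 18.1100.

18.11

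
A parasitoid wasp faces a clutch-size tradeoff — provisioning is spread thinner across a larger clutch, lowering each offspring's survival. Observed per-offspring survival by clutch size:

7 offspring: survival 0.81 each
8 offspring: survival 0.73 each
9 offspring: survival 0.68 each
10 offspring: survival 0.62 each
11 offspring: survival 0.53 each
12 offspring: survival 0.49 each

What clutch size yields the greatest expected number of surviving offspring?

Expected surviving offspring = c × s(c):
  c=7: 7 × 0.81 = 5.670
  c=8: 8 × 0.73 = 5.840
  c=9: 9 × 0.68 = 6.120
  c=10: 10 × 0.62 = 6.200
  c=11: 11 × 0.53 = 5.830
  c=12: 12 × 0.49 = 5.880
Maximum at c = 10 (6.200 surviving offspring).

10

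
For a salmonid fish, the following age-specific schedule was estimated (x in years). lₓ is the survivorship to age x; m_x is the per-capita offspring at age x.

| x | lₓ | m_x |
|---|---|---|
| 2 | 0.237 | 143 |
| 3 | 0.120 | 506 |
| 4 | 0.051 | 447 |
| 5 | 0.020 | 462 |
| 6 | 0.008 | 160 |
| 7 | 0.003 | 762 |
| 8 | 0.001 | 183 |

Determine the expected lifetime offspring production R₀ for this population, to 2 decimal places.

130.40

R₀ = Σ lₓ m_x:
  age 2: 0.237 × 143 = 33.8910
  age 3: 0.120 × 506 = 60.7200
  age 4: 0.051 × 447 = 22.7970
  age 5: 0.020 × 462 = 9.2400
  age 6: 0.008 × 160 = 1.2800
  age 7: 0.003 × 762 = 2.2860
  age 8: 0.001 × 183 = 0.1830
R₀ = 33.8910 + 60.7200 + 22.7970 + 9.2400 + 1.2800 + 2.2860 + 0.1830 = 130.3970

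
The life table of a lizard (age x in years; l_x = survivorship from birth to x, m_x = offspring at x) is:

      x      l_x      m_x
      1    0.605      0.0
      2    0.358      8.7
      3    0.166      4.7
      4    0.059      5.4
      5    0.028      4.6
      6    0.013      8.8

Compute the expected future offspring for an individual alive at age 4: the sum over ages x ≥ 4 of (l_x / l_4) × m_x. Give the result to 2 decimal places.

l_4 = 0.059. Conditional survival from age 4 to x is l_x / l_4.
  x=4: (0.059/0.059) × 5.4 = 5.4000
  x=5: (0.028/0.059) × 4.6 = 2.1831
  x=6: (0.013/0.059) × 8.8 = 1.9390
Sum = 5.4000 + 2.1831 + 1.9390 = 9.5220

9.52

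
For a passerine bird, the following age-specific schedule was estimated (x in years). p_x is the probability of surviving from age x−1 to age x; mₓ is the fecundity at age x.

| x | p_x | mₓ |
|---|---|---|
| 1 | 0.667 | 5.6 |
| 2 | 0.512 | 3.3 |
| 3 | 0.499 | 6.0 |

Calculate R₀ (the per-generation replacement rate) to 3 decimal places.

5.885

Survivorship from birth: l_x = p_1·p_2·…·p_x.
  l_1 = 0.66700
  l_2 = 0.34150
  l_3 = 0.17041
R₀ = Σ l_x mₓ:
  age 1: 0.66700 × 5.6 = 3.7352
  age 2: 0.34150 × 3.3 = 1.1270
  age 3: 0.17041 × 6.0 = 1.0225
R₀ = 3.7352 + 1.1270 + 1.0225 = 5.8846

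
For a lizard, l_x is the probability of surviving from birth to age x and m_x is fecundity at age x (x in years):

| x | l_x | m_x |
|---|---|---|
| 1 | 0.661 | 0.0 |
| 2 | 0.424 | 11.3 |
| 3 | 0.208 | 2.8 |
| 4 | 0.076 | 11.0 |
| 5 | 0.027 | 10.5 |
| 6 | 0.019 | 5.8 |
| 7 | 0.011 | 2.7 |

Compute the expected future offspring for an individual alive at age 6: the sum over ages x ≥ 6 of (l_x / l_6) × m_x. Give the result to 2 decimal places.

7.36

l_6 = 0.019. Conditional survival from age 6 to x is l_x / l_6.
  x=6: (0.019/0.019) × 5.8 = 5.8000
  x=7: (0.011/0.019) × 2.7 = 1.5632
Sum = 5.8000 + 1.5632 = 7.3632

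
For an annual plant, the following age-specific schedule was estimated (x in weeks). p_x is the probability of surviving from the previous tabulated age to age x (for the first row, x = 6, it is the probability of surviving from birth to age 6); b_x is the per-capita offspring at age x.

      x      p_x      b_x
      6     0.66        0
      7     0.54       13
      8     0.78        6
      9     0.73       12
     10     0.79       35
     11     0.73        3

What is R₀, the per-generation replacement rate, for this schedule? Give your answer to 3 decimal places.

14.699

Survivorship from birth: l_x = p_6·p_7·…·p_x.
  l_6 = 0.66000
  l_7 = 0.35640
  l_8 = 0.27799
  l_9 = 0.20293
  l_10 = 0.16032
  l_11 = 0.11703
R₀ = Σ l_x b_x:
  age 6: 0.66000 × 0 = 0.0000
  age 7: 0.35640 × 13 = 4.6332
  age 8: 0.27799 × 6 = 1.6679
  age 9: 0.20293 × 12 = 2.4352
  age 10: 0.16032 × 35 = 5.6112
  age 11: 0.11703 × 3 = 0.3511
R₀ = 0.0000 + 4.6332 + 1.6679 + 2.4352 + 5.6112 + 0.3511 = 14.6986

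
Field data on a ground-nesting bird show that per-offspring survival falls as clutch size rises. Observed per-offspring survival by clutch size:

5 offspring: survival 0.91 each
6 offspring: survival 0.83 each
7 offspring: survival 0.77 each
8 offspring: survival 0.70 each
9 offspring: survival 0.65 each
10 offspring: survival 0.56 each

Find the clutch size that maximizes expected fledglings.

9

Expected fledglings = c × s(c):
  c=5: 5 × 0.91 = 4.550
  c=6: 6 × 0.83 = 4.980
  c=7: 7 × 0.77 = 5.390
  c=8: 8 × 0.70 = 5.600
  c=9: 9 × 0.65 = 5.850
  c=10: 10 × 0.56 = 5.600
Maximum at c = 9 (5.850 fledglings).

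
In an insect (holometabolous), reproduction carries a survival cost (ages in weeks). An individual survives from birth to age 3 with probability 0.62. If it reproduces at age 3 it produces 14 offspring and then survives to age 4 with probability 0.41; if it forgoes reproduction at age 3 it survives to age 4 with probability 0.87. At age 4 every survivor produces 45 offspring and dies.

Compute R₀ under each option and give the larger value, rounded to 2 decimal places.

breed at age 3: R₀ = 0.62 × (14 + 0.41 × 45) = 0.62 × 32.4500 = 20.1190
delay to age 4: R₀ = 0.62 × (0.87 × 45) = 0.62 × 39.1500 = 24.2730
Higher: delay to age 4 (24.2730).

24.27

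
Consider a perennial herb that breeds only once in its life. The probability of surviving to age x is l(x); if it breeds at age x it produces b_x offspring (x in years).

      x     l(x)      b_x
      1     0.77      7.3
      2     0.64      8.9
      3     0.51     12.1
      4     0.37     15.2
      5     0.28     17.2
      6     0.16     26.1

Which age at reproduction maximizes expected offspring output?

3

Expected offspring if breeding at age x = l(x) × b_x:
  age 1: 0.77 × 7.3 = 5.621
  age 2: 0.64 × 8.9 = 5.696
  age 3: 0.51 × 12.1 = 6.171
  age 4: 0.37 × 15.2 = 5.624
  age 5: 0.28 × 17.2 = 4.816
  age 6: 0.16 × 26.1 = 4.176
Maximum at age 3 (6.171).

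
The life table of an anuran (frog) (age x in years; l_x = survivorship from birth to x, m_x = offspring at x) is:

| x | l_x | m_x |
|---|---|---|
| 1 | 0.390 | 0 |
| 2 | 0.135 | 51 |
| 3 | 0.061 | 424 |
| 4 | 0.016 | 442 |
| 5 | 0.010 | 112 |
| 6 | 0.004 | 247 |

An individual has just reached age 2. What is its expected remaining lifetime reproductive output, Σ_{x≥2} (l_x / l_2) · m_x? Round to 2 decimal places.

l_2 = 0.135. Conditional survival from age 2 to x is l_x / l_2.
  x=2: (0.135/0.135) × 51 = 51.0000
  x=3: (0.061/0.135) × 424 = 191.5852
  x=4: (0.016/0.135) × 442 = 52.3852
  x=5: (0.010/0.135) × 112 = 8.2963
  x=6: (0.004/0.135) × 247 = 7.3185
Sum = 51.0000 + 191.5852 + 52.3852 + 8.2963 + 7.3185 = 310.5852

310.59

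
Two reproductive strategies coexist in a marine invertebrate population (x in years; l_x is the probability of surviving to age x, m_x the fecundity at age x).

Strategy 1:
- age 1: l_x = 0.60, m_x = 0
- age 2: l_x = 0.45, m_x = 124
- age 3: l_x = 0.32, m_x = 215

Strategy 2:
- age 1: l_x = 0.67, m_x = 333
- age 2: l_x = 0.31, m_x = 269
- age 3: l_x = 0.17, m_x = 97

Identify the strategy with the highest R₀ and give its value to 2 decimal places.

Strategy 1: R₀ = 0.60×0 + 0.45×124 + 0.32×215 = 124.6000
Strategy 2: R₀ = 0.67×333 + 0.31×269 + 0.17×97 = 322.9900
Highest R₀: strategy 2 with 322.9900.

322.99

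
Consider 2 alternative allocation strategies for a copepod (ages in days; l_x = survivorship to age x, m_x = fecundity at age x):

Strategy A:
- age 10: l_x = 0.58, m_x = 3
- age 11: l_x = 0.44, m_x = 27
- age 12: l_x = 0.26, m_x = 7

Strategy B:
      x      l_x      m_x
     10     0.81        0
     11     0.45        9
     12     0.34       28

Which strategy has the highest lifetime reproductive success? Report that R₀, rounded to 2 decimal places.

15.44

Strategy A: R₀ = 0.58×3 + 0.44×27 + 0.26×7 = 15.4400
Strategy B: R₀ = 0.81×0 + 0.45×9 + 0.34×28 = 13.5700
Highest R₀: strategy A with 15.4400.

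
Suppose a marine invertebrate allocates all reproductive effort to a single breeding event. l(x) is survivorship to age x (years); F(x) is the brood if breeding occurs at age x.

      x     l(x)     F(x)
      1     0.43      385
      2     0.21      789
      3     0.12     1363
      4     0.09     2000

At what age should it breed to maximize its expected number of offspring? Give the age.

Expected offspring if breeding at age x = l(x) × F(x):
  age 1: 0.43 × 385 = 165.550
  age 2: 0.21 × 789 = 165.690
  age 3: 0.12 × 1363 = 163.560
  age 4: 0.09 × 2000 = 180.000
Maximum at age 4 (180.000).

4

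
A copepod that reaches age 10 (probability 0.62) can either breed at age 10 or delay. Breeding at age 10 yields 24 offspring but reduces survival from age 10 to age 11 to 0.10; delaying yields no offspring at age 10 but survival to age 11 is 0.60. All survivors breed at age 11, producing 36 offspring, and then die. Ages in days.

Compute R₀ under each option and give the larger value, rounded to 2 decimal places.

17.11

breed at age 10: R₀ = 0.62 × (24 + 0.10 × 36) = 0.62 × 27.6000 = 17.1120
delay to age 11: R₀ = 0.62 × (0.60 × 36) = 0.62 × 21.6000 = 13.3920
Higher: breed at age 10 (17.1120).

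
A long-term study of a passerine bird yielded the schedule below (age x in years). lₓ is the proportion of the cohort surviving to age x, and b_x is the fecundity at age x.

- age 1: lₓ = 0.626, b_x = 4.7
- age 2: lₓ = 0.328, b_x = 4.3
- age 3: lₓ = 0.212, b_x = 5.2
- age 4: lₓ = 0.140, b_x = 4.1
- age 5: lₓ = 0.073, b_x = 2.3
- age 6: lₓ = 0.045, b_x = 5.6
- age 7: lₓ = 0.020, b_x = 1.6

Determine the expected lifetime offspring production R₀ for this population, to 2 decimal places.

6.48

R₀ = Σ lₓ b_x:
  age 1: 0.626 × 4.7 = 2.9422
  age 2: 0.328 × 4.3 = 1.4104
  age 3: 0.212 × 5.2 = 1.1024
  age 4: 0.140 × 4.1 = 0.5740
  age 5: 0.073 × 2.3 = 0.1679
  age 6: 0.045 × 5.6 = 0.2520
  age 7: 0.020 × 1.6 = 0.0320
R₀ = 2.9422 + 1.4104 + 1.1024 + 0.5740 + 0.1679 + 0.2520 + 0.0320 = 6.4809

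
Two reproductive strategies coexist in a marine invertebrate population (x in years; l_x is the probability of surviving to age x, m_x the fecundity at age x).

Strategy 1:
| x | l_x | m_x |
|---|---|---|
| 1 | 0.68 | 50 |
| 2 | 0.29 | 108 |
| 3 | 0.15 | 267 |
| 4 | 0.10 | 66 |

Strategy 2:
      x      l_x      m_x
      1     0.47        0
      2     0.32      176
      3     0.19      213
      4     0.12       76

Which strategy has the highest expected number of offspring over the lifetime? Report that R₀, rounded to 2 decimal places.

111.97

Strategy 1: R₀ = 0.68×50 + 0.29×108 + 0.15×267 + 0.10×66 = 111.9700
Strategy 2: R₀ = 0.47×0 + 0.32×176 + 0.19×213 + 0.12×76 = 105.9100
Highest R₀: strategy 1 with 111.9700.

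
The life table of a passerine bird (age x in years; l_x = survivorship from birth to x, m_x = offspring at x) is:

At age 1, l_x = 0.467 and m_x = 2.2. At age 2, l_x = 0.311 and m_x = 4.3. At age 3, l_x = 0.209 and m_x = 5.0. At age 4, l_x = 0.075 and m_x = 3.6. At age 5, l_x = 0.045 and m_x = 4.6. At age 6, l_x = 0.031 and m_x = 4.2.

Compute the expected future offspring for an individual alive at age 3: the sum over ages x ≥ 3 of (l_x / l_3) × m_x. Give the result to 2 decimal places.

7.91

l_3 = 0.209. Conditional survival from age 3 to x is l_x / l_3.
  x=3: (0.209/0.209) × 5.0 = 5.0000
  x=4: (0.075/0.209) × 3.6 = 1.2919
  x=5: (0.045/0.209) × 4.6 = 0.9904
  x=6: (0.031/0.209) × 4.2 = 0.6230
Sum = 5.0000 + 1.2919 + 0.9904 + 0.6230 = 7.9053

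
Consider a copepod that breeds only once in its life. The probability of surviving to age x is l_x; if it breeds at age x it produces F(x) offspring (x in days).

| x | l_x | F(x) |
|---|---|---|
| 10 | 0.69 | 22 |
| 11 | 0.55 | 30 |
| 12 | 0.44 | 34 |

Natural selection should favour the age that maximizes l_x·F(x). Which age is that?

Expected offspring if breeding at age x = l_x × F(x):
  age 10: 0.69 × 22 = 15.180
  age 11: 0.55 × 30 = 16.500
  age 12: 0.44 × 34 = 14.960
Maximum at age 11 (16.500).

11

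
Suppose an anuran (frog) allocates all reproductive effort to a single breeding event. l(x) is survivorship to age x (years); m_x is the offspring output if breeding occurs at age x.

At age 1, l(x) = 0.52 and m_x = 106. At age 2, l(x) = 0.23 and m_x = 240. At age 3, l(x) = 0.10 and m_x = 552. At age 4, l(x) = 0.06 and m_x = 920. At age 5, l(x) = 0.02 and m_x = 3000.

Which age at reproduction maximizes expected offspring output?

5

Expected offspring if breeding at age x = l(x) × m_x:
  age 1: 0.52 × 106 = 55.120
  age 2: 0.23 × 240 = 55.200
  age 3: 0.10 × 552 = 55.200
  age 4: 0.06 × 920 = 55.200
  age 5: 0.02 × 3000 = 60.000
Maximum at age 5 (60.000).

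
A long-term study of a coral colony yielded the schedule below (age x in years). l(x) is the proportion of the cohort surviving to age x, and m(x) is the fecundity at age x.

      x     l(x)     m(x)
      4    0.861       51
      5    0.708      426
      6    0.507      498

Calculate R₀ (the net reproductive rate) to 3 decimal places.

598.005

R₀ = Σ l(x) m(x):
  age 4: 0.861 × 51 = 43.9110
  age 5: 0.708 × 426 = 301.6080
  age 6: 0.507 × 498 = 252.4860
R₀ = 43.9110 + 301.6080 + 252.4860 = 598.0050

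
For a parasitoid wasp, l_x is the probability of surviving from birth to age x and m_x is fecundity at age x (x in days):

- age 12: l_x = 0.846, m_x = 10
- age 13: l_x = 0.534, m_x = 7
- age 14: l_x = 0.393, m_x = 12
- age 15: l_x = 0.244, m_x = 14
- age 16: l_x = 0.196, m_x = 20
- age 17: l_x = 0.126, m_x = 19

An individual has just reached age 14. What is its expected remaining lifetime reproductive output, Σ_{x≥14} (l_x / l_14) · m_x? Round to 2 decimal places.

36.76

l_14 = 0.393. Conditional survival from age 14 to x is l_x / l_14.
  x=14: (0.393/0.393) × 12 = 12.0000
  x=15: (0.244/0.393) × 14 = 8.6921
  x=16: (0.196/0.393) × 20 = 9.9746
  x=17: (0.126/0.393) × 19 = 6.0916
Sum = 12.0000 + 8.6921 + 9.9746 + 6.0916 = 36.7583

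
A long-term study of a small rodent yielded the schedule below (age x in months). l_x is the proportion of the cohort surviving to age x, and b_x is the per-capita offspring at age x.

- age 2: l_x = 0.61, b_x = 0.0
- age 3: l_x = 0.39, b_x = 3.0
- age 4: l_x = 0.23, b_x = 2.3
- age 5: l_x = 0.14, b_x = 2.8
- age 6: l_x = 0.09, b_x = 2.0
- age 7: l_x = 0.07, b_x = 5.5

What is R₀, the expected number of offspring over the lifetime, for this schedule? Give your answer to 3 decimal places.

2.656

R₀ = Σ l_x b_x:
  age 2: 0.61 × 0.0 = 0.0000
  age 3: 0.39 × 3.0 = 1.1700
  age 4: 0.23 × 2.3 = 0.5290
  age 5: 0.14 × 2.8 = 0.3920
  age 6: 0.09 × 2.0 = 0.1800
  age 7: 0.07 × 5.5 = 0.3850
R₀ = 0.0000 + 1.1700 + 0.5290 + 0.3920 + 0.1800 + 0.3850 = 2.6560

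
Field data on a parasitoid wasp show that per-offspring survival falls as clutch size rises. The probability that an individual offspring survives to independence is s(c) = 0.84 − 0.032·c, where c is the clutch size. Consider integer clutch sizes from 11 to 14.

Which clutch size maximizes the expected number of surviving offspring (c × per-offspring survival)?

Expected surviving offspring = c × s(c):
  c=11: 11 × 0.488 = 5.368
  c=12: 12 × 0.456 = 5.472
  c=13: 13 × 0.424 = 5.512
  c=14: 14 × 0.392 = 5.488
Maximum at c = 13 (5.512 surviving offspring).

13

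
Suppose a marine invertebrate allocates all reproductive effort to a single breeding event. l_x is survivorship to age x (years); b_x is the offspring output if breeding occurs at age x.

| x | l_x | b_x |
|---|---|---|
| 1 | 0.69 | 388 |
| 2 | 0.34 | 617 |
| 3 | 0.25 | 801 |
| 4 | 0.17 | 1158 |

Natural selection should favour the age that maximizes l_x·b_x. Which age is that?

Expected offspring if breeding at age x = l_x × b_x:
  age 1: 0.69 × 388 = 267.720
  age 2: 0.34 × 617 = 209.780
  age 3: 0.25 × 801 = 200.250
  age 4: 0.17 × 1158 = 196.860
Maximum at age 1 (267.720).

1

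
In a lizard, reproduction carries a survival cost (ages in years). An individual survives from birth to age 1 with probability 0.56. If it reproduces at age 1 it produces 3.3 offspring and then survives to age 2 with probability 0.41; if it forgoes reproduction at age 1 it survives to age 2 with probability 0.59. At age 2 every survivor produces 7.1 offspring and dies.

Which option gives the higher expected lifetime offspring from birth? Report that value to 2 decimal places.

3.48

breed at age 1: R₀ = 0.56 × (3.3 + 0.41 × 7.1) = 0.56 × 6.2110 = 3.4782
delay to age 2: R₀ = 0.56 × (0.59 × 7.1) = 0.56 × 4.1890 = 2.3458
Higher: breed at age 1 (3.4782).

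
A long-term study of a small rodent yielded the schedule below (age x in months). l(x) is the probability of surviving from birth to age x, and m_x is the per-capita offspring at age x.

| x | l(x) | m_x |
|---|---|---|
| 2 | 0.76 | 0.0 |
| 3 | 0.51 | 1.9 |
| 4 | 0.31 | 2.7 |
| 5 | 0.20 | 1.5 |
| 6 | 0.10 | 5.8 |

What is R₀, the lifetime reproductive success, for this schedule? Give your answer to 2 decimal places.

2.69

R₀ = Σ l(x) m_x:
  age 2: 0.76 × 0.0 = 0.0000
  age 3: 0.51 × 1.9 = 0.9690
  age 4: 0.31 × 2.7 = 0.8370
  age 5: 0.20 × 1.5 = 0.3000
  age 6: 0.10 × 5.8 = 0.5800
R₀ = 0.0000 + 0.9690 + 0.8370 + 0.3000 + 0.5800 = 2.6860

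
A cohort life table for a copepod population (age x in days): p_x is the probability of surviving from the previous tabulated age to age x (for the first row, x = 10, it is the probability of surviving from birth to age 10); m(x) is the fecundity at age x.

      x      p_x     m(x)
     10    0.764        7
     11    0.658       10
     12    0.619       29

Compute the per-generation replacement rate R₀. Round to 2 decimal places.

Survivorship from birth: l_x = p_10·p_11·…·p_x.
  l_10 = 0.76400
  l_11 = 0.50271
  l_12 = 0.31118
R₀ = Σ l_x m(x):
  age 10: 0.76400 × 7 = 5.3480
  age 11: 0.50271 × 10 = 5.0271
  age 12: 0.31118 × 29 = 9.0242
R₀ = 5.3480 + 5.0271 + 9.0242 = 19.3993

19.40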